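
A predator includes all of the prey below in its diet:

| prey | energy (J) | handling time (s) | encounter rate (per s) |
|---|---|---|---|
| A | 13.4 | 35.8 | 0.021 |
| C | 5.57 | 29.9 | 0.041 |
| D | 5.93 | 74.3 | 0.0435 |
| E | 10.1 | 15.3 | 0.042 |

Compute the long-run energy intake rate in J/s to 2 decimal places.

R = Σλ_iE_i / (1 + Σλ_ih_i)
Numerator: 0.021×13.4 + 0.041×5.57 + 0.0435×5.93 + 0.042×10.1 = 1.192
Denominator: 1 + 0.021×35.8 + 0.041×29.9 + 0.0435×74.3 + 0.042×15.3 = 6.852
R = 1.192/6.852 = 0.1739 J/s

0.17 J/s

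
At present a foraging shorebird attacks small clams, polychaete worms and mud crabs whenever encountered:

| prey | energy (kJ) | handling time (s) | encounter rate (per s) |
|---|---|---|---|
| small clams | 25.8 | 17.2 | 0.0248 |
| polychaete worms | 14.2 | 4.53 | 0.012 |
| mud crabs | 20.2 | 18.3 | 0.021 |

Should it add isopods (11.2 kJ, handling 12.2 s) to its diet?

Yes

Intake rate on the current diet: R = (0.0248×25.8 + 0.012×14.2 + 0.021×20.2) / (1 + 0.0248×17.2 + 0.012×4.53 + 0.021×18.3) = 1.234/1.865 = 0.6618 kJ/s.
Profitability of isopods: 11.2/12.2 = 0.918 kJ/s.
0.918 > 0.6618, so adding isopods raises the average — include it.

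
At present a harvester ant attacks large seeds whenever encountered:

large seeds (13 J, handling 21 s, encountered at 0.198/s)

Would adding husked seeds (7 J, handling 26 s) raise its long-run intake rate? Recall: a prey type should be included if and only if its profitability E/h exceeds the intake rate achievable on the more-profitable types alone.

No

Intake rate on the current diet: R = (0.198×13) / (1 + 0.198×21) = 2.574/5.158 = 0.499 J/s.
husked seeds: E/h = 7/26 = 0.2692 J/s.
0.2692 < 0.499, so adding husked seeds would lower the average — exclude it.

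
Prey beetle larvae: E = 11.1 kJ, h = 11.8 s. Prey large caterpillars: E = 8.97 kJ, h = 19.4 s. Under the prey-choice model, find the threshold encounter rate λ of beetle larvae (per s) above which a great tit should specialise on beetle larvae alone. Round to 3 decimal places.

The zero-one rule: include large caterpillars iff E₂/h₂ > λE₁/(1+λh₁). Equality gives the switch point.
λE₁h₂ = E₂ + λE₂h₁ ⇒ λ = E₂/(E₁h₂ − E₂h₁) = 8.97/(215.3 − 105.8) = 0.08192 per s.

0.082 per s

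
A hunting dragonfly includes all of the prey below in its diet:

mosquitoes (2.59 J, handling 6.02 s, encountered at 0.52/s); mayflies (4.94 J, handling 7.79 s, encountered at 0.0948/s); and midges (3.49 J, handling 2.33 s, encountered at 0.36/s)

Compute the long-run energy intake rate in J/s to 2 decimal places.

R = Σλ_iE_i / (1 + Σλ_ih_i)
Numerator: 0.52×2.59 + 0.0948×4.94 + 0.36×3.49 = 3.072
Denominator: 1 + 0.52×6.02 + 0.0948×7.79 + 0.36×2.33 = 5.708
R = 3.072/5.708 = 0.5381 J/s

0.54 J/s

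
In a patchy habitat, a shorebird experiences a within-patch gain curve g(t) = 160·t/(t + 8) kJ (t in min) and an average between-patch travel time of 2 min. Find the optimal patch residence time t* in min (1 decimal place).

4.0 min

By the marginal value theorem, leave when the instantaneous gain rate g'(t) equals the habitat-wide average g(t)/(T + t).
g'(t) = 160·8/(t + 8)². Setting 160·8/(t+8)² = 160t/[(t+8)(2+t)] gives 8(2+t) = t(t+8), so t² = 8×2 = 16.
t* = √16 = 4 min.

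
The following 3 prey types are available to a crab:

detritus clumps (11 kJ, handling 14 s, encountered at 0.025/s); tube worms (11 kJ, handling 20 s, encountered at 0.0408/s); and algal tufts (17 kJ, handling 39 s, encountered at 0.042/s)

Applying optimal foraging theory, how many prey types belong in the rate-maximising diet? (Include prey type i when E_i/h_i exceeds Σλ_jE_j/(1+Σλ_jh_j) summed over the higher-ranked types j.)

3

E/h in descending order: detritus clumps 0.786, tube worms 0.55, algal tufts 0.436 kJ/s. The optimal diet is the largest prefix of this list for which every included type satisfies E_i/h_i > R on the types above it.
Rate on top 1: 0.2037. tube worms: 0.55 > 0.2037 → include.
Rate on top 2: 0.3342. algal tufts: 0.436 > 0.3342 → include.
Optimal diet: detritus clumps, tube worms, algal tufts — 3 of 3 types.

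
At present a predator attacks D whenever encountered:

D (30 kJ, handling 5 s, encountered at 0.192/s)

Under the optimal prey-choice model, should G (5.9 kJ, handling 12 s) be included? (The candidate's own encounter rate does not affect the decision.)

No

Intake rate on the current diet: R = (0.192×30) / (1 + 0.192×5) = 5.76/1.96 = 2.939 kJ/s.
G: E/h = 5.9/12 = 0.4917 kJ/s.
Since 0.4917 < R, time spent handling G is better spent searching.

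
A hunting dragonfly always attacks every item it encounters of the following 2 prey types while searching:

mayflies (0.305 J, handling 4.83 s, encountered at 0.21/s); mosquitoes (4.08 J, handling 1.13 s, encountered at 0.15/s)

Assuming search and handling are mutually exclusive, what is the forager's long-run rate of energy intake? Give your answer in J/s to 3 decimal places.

R = Σλ_iE_i / (1 + Σλ_ih_i)
Numerator: 0.21×0.305 + 0.15×4.08 = 0.6761
Denominator: 1 + 0.21×4.83 + 0.15×1.13 = 2.184
R = 0.6761/2.184 = 0.3096 J/s

0.310 J/s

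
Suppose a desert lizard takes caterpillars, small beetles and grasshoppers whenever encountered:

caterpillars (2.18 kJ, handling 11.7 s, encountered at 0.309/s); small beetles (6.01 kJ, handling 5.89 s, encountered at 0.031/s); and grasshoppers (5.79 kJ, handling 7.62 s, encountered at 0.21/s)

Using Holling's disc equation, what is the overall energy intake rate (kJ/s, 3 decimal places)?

0.324 kJ/s

Energy encountered per unit search time: 0.309×2.18 + 0.031×6.01 + 0.21×5.79 = 2.076 kJ/s.
Handling time per unit search time: 0.309×11.7 + 0.031×5.89 + 0.21×7.62 = 5.398.
Rate = 2.076/(1 + 5.398) = 0.3244 kJ/s.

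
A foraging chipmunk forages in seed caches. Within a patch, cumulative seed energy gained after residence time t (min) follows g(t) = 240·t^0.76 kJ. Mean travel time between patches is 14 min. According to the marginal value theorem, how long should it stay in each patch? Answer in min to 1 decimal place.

By the marginal value theorem, leave when the instantaneous gain rate g'(t) equals the habitat-wide average g(t)/(T + t).
g'(t) = 0.76·240·t^-0.24. Setting 0.76·240·t^-0.24 = 240·t^0.76/(14+t) gives 0.76(14+t) = t, so 0.24·t = 0.76×14.
t* = 0.76×14/0.24 = 44.33 min.

44.3 min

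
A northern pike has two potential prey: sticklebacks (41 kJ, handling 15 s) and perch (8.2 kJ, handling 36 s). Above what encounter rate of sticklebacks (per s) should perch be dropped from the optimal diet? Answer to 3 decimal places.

The zero-one rule: include perch iff E₂/h₂ > λE₁/(1+λh₁). Equality gives the switch point.
λE₁h₂ = E₂ + λE₂h₁ ⇒ λ = E₂/(E₁h₂ − E₂h₁) = 8.2/(1476 − 123) = 0.006061 per s.

0.006 per s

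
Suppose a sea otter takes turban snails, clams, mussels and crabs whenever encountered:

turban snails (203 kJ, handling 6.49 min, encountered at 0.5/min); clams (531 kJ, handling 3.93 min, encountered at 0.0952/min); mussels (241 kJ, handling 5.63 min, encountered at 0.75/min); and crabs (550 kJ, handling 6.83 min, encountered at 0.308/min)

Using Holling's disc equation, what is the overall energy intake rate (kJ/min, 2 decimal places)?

45.88 kJ/min

Energy encountered per unit search time: 0.5×203 + 0.0952×531 + 0.75×241 + 0.308×550 = 502.2 kJ/min.
Handling time per unit search time: 0.5×6.49 + 0.0952×3.93 + 0.75×5.63 + 0.308×6.83 = 9.945.
Rate = 502.2/(1 + 9.945) = 45.88 kJ/min.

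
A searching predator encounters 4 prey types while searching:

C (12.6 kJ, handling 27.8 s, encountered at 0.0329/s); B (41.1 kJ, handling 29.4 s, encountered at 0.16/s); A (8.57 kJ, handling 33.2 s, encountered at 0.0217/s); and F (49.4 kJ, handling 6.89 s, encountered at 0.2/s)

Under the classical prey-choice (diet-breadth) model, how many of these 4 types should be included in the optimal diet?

Profitabilities (E/h, kJ/s): F 7.17, B 1.4, C 0.453, A 0.258. Add prey in this order while the next type's profitability exceeds the intake rate on those already taken.
Rate on top 1: 4.155. B: 1.4 < 4.155 → exclude; stop.
Optimal diet: F — 1 of 4 types.

1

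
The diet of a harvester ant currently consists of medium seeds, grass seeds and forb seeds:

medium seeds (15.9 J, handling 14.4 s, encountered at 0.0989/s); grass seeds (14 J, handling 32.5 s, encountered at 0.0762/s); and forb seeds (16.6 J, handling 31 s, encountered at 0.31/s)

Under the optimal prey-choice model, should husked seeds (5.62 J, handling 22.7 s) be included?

Current rate: (0.0989×15.9 + 0.0762×14 + 0.31×16.6)/(1 + 0.0989×14.4 + 0.0762×32.5 + 0.31×31) = 0.5365 J/s.
Profitability of husked seeds: 5.62/22.7 = 0.2476 J/s.
Since 0.2476 < R, time spent handling husked seeds is better spent searching.

No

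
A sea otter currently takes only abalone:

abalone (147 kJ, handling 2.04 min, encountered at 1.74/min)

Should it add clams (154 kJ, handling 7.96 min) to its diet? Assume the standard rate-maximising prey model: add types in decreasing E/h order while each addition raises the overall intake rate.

On abalone alone, R = ΣλE/(1+Σλh) = 255.8/4.55 = 56.22 kJ/min.
clams: E/h = 154/7.96 = 19.35 kJ/min.
19.35 < 56.22, so adding clams would lower the average — exclude it.

No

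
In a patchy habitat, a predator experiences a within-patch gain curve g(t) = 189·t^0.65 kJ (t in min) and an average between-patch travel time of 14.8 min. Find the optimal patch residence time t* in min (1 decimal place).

Optimal t* satisfies g'(t*) = g(t*)/(T + t*).
g'(t) = 0.65·189·t^-0.35. Setting 0.65·189·t^-0.35 = 189·t^0.65/(14.8+t) gives 0.65(14.8+t) = t, so 0.35·t = 0.65×14.8.
t* = 0.65×14.8/0.35 = 27.49 min.

27.5 min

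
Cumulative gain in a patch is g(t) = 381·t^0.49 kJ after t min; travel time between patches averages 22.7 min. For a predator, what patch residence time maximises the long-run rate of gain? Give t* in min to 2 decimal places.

21.81 min

Maximise g(t)/(T+t): set derivative to zero → g'(t)(T+t) = g(t).
g'(t) = 0.49·381·t^-0.51. Setting 0.49·381·t^-0.51 = 381·t^0.49/(22.7+t) gives 0.49(22.7+t) = t, so 0.51·t = 0.49×22.7.
t* = 0.49×22.7/0.51 = 21.81 min.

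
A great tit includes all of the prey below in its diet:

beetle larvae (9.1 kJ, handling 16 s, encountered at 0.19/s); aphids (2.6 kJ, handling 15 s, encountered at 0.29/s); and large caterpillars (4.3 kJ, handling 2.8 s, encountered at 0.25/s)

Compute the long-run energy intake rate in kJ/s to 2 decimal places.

R = (0.19×9.1 + 0.29×2.6 + 0.25×4.3) / (1 + 0.19×16 + 0.29×15 + 0.25×2.8) = 3.558/9.09 = 0.3914 kJ/s.

0.39 kJ/s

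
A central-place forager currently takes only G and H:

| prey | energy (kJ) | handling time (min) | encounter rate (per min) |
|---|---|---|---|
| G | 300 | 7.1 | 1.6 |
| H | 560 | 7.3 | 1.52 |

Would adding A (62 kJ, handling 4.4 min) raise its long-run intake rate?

No

On G and H alone, R = ΣλE/(1+Σλh) = 1331/23.46 = 56.75 kJ/min.
Profitability of A: 62/4.4 = 14.09 kJ/min.
Since 14.09 < R, time spent handling A is better spent searching.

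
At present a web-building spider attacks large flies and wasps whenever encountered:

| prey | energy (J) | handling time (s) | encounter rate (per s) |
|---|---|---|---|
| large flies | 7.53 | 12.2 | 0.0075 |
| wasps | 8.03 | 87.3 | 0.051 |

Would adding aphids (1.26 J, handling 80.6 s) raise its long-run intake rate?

Intake rate on the current diet: R = (0.0075×7.53 + 0.051×8.03) / (1 + 0.0075×12.2 + 0.051×87.3) = 0.466/5.544 = 0.08406 J/s.
Profitability of aphids: 1.26/80.6 = 0.01563 J/s.
Since 0.01563 < R, time spent handling aphids is better spent searching.

No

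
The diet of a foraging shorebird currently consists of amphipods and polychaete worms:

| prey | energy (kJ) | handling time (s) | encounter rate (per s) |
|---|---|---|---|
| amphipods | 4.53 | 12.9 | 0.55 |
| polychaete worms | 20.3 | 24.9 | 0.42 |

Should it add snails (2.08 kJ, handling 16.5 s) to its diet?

No

Current rate: (0.55×4.53 + 0.42×20.3)/(1 + 0.55×12.9 + 0.42×24.9) = 0.5938 kJ/s.
snails: E/h = 2.08/16.5 = 0.1261 kJ/s.
0.1261 < 0.5938, so adding snails would lower the average — exclude it.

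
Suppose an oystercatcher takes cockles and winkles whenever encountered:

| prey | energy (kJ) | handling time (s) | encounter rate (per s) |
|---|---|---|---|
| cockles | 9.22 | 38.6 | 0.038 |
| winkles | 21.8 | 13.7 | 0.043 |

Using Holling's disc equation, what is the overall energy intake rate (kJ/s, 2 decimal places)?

0.42 kJ/s

R = Σλ_iE_i / (1 + Σλ_ih_i)
Numerator: 0.038×9.22 + 0.043×21.8 = 1.288
Denominator: 1 + 0.038×38.6 + 0.043×13.7 = 3.056
R = 1.288/3.056 = 0.4214 kJ/s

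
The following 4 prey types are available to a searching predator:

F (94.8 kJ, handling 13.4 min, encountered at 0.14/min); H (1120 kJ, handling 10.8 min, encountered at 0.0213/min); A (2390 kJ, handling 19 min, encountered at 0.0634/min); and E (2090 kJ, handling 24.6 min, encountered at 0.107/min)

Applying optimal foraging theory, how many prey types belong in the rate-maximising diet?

Profitabilities (E/h, kJ/min): A 126, H 104, E 85, F 7.07. Add prey in this order while the next type's profitability exceeds the intake rate on those already taken.
Rate on top 1: 68.73. H: 104 > 68.73 → include.
Rate on top 2: 72.04. E: 85 > 72.04 → include.
Rate on top 3: 78.75. F: 7.07 < 78.75 → exclude; stop.
Optimal diet: A, H, E — 3 of 4 types.

3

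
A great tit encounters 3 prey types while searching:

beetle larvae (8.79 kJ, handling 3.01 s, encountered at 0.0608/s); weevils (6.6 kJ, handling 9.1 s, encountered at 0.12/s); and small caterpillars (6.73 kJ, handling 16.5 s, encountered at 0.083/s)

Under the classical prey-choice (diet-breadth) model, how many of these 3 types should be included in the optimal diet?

Rank by E/h (kJ/s): beetle larvae 2.92, weevils 0.725, small caterpillars 0.408. Include each in turn until the next type's E/h falls below the running intake rate.
Rate on top 1: 0.4518. weevils: 0.725 > 0.4518 → include.
Rate on top 2: 0.583. small caterpillars: 0.408 < 0.583 → exclude; stop.
Optimal diet: beetle larvae, weevils — 2 of 3 types.

2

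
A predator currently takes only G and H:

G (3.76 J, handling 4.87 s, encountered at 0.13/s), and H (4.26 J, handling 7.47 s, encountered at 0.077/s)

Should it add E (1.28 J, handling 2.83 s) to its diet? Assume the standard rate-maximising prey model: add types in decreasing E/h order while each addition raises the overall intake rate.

On G and H alone, R = ΣλE/(1+Σλh) = 0.8168/2.208 = 0.3699 J/s.
E: E/h = 1.28/2.83 = 0.4523 J/s.
Since 0.4523 > R, including E increases the long-run rate.

Yes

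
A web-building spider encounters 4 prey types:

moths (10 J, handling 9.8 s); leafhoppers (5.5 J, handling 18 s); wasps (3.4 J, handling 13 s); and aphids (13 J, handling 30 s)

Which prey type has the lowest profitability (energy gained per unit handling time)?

wasps

Profitability E/h (J/s): moths = 10/9.8 = 1.02, leafhoppers = 5.5/18 = 0.306, wasps = 3.4/13 = 0.262, aphids = 13/30 = 0.433.
Ranked: moths > aphids > leafhoppers > wasps.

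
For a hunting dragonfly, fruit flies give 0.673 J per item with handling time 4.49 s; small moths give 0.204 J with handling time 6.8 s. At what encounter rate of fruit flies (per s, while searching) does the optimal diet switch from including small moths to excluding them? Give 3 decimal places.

The zero-one rule: include small moths iff E₂/h₂ > λE₁/(1+λh₁). Equality gives the switch point.
λE₁h₂ = E₂ + λE₂h₁ ⇒ λ = E₂/(E₁h₂ − E₂h₁) = 0.204/(4.576 − 0.916) = 0.05573 per s.

0.056 per s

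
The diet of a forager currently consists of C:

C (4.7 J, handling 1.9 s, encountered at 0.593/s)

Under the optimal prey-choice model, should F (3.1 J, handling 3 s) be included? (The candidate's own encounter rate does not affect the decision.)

Intake rate on the current diet: R = (0.593×4.7) / (1 + 0.593×1.9) = 2.787/2.127 = 1.311 J/s.
Profitability of F: 3.1/3 = 1.033 J/s.
Since 1.033 < R, time spent handling F is better spent searching.

No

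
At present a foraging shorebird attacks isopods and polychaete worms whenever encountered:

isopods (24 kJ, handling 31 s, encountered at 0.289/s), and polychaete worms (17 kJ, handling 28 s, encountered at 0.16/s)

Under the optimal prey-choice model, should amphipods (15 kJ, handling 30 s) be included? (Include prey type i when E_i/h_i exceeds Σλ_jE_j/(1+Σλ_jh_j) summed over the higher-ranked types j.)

No

Current rate: (0.289×24 + 0.16×17)/(1 + 0.289×31 + 0.16×28) = 0.6687 kJ/s.
Profitability of amphipods: 15/30 = 0.5 kJ/s.
0.5 < 0.6687, so adding amphipods would lower the average — exclude it.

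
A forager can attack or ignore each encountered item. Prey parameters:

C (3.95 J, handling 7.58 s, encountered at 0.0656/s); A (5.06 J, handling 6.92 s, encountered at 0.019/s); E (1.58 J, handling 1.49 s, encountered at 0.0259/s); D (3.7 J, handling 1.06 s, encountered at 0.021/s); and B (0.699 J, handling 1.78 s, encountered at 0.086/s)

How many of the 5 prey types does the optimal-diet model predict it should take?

Profitabilities (E/h, J/s): D 3.49, E 1.06, A 0.731, C 0.521, B 0.393. Add prey in this order while the next type's profitability exceeds the intake rate on those already taken.
Rate on top 1: 0.07601. E: 1.06 > 0.07601 → include.
Rate on top 2: 0.1118. A: 0.731 > 0.1118 → include.
Rate on top 3: 0.1801. C: 0.521 > 0.1801 → include.
Rate on top 4: 0.2805. B: 0.393 > 0.2805 → include.
Optimal diet: D, E, A, C, B — 5 of 5 types.

5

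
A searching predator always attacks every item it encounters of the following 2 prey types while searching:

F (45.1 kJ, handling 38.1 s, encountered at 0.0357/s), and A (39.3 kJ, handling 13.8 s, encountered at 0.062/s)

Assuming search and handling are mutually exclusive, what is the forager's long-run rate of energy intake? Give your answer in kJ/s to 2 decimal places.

1.26 kJ/s

Energy encountered per unit search time: 0.0357×45.1 + 0.062×39.3 = 4.047 kJ/s.
Handling time per unit search time: 0.0357×38.1 + 0.062×13.8 = 2.216.
Rate = 4.047/(1 + 2.216) = 1.258 kJ/s.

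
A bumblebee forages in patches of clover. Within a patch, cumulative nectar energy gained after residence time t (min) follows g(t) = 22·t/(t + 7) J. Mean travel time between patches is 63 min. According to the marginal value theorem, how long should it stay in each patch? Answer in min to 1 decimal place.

Maximise g(t)/(T+t): set derivative to zero → g'(t)(T+t) = g(t).
g'(t) = 22·7/(t + 7)². Setting 22·7/(t+7)² = 22t/[(t+7)(63+t)] gives 7(63+t) = t(t+7), so t² = 7×63 = 441.
t* = √441 = 21 min.

21.0 min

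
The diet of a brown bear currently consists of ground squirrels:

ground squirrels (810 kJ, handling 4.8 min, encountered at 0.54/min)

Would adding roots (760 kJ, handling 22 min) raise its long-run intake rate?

No

Intake rate on the current diet: R = (0.54×810) / (1 + 0.54×4.8) = 437.4/3.592 = 121.8 kJ/min.
roots: E/h = 760/22 = 34.55 kJ/min.
34.55 < 121.8, so adding roots would lower the average — exclude it.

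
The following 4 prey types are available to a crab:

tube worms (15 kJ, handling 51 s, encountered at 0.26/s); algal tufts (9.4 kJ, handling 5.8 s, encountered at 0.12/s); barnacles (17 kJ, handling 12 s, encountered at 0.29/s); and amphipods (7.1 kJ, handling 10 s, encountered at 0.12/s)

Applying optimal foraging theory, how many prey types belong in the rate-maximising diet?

2

E/h in descending order: algal tufts 1.62, barnacles 1.42, amphipods 0.71, tube worms 0.294 kJ/s. The optimal diet is the largest prefix of this list for which every included type satisfies E_i/h_i > R on the types above it.
Rate on top 1: 0.6651. barnacles: 1.42 > 0.6651 → include.
Rate on top 2: 1.17. amphipods: 0.71 < 1.17 → exclude; stop.
Optimal diet: algal tufts, barnacles — 2 of 4 types.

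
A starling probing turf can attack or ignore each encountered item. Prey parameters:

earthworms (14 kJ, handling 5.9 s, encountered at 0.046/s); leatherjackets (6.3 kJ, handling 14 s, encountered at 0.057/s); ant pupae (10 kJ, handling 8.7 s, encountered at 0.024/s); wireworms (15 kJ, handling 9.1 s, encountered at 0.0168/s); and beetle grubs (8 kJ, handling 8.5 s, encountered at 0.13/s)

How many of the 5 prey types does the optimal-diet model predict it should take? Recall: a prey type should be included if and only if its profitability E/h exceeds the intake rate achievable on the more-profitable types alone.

Rank by E/h (kJ/s): earthworms 2.37, wireworms 1.65, ant pupae 1.15, beetle grubs 0.941, leatherjackets 0.45. Include each in turn until the next type's E/h falls below the running intake rate.
Rate on top 1: 0.5065. wireworms: 1.65 > 0.5065 → include.
Rate on top 2: 0.6291. ant pupae: 1.15 > 0.6291 → include.
Rate on top 3: 0.6956. beetle grubs: 0.941 > 0.6956 → include.
Rate on top 4: 0.7947. leatherjackets: 0.45 < 0.7947 → exclude; stop.
Optimal diet: earthworms, wireworms, ant pupae, beetle grubs — 4 of 5 types.

4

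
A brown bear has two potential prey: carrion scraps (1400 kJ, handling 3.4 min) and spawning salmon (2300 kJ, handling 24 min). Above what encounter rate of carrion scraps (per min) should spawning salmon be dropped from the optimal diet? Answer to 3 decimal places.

Drop spawning salmon once their profitability E₂/h₂ falls below the rate achievable on carrion scraps alone: E₂/h₂ = λE₁/(1 + λh₁).
Solve for λ: λE₁h₂ = E₂(1 + λh₁) → λ(E₁h₂ − E₂h₁) = E₂ → λ = E₂/(E₁h₂ − E₂h₁).
λ = 2300/(1400×24 − 2300×3.4) = 2300/2.578e+04 = 0.08922 per min.

0.089 per min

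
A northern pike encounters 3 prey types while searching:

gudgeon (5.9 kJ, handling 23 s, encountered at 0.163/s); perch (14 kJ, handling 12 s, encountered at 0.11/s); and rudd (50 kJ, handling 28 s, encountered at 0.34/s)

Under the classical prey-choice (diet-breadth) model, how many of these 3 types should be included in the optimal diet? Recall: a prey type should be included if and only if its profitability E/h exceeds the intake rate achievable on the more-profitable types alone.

1

Profitabilities (E/h, kJ/s): rudd 1.79, perch 1.17, gudgeon 0.257. Add prey in this order while the next type's profitability exceeds the intake rate on those already taken.
Rate on top 1: 1.616. perch: 1.17 < 1.616 → exclude; stop.
Optimal diet: rudd — 1 of 3 types.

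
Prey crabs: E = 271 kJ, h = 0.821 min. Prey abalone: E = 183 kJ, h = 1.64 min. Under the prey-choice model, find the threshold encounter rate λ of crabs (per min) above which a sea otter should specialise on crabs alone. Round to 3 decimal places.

At the threshold, the rate on crabs alone equals the profitability of abalone: λ·271/(1 + λ·0.821) = 183/1.64 = 111.6.
Rearranging, λ(271 − 111.6×0.821) = 111.6, so λ = 111.6/179.4 = 0.622 per min.

0.622 per min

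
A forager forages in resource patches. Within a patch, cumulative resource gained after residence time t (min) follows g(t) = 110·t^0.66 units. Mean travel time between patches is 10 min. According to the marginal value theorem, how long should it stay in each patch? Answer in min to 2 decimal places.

Optimal t* satisfies g'(t*) = g(t*)/(T + t*).
g'(t) = 0.66·110·t^-0.34. Setting 0.66·110·t^-0.34 = 110·t^0.66/(10+t) gives 0.66(10+t) = t, so 0.34·t = 0.66×10.
t* = 0.66×10/0.34 = 19.41 min.

19.41 min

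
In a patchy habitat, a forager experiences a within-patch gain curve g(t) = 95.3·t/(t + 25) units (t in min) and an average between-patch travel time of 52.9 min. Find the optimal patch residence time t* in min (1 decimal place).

Optimal t* satisfies g'(t*) = g(t*)/(T + t*).
g'(t) = 95.3·25/(t + 25)². Setting 95.3·25/(t+25)² = 95.3t/[(t+25)(52.9+t)] gives 25(52.9+t) = t(t+25), so t² = 25×52.9 = 1322.
t* = √1322 = 36.37 min.

36.4 min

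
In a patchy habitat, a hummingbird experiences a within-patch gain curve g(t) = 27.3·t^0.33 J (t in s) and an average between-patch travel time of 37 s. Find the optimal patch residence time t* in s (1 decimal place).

18.2 s

By the marginal value theorem, leave when the instantaneous gain rate g'(t) equals the habitat-wide average g(t)/(T + t).
g'(t) = 0.33·27.3·t^-0.67. Setting 0.33·27.3·t^-0.67 = 27.3·t^0.33/(37+t) gives 0.33(37+t) = t, so 0.67·t = 0.33×37.
t* = 0.33×37/0.67 = 18.22 s.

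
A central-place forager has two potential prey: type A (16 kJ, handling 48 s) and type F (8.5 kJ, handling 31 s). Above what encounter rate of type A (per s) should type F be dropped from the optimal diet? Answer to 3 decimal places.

At the threshold, the rate on type A alone equals the profitability of type F: λ·16/(1 + λ·48) = 8.5/31 = 0.2742.
Rearranging, λ(16 − 0.2742×48) = 0.2742, so λ = 0.2742/2.839 = 0.09659 per s.

0.097 per s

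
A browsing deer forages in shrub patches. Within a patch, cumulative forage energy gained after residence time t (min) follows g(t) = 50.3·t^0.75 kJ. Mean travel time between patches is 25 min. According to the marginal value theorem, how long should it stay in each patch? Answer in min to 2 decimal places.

75.00 min

By the marginal value theorem, leave when the instantaneous gain rate g'(t) equals the habitat-wide average g(t)/(T + t).
g'(t) = 0.75·50.3·t^-0.25. Setting 0.75·50.3·t^-0.25 = 50.3·t^0.75/(25+t) gives 0.75(25+t) = t, so 0.25·t = 0.75×25.
t* = 0.75×25/0.25 = 75 min.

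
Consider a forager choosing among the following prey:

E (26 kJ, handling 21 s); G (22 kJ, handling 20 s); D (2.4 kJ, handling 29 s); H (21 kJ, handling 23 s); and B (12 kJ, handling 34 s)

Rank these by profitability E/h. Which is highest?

E

In descending order of E/h:
E: 26/21 = 1.24 kJ/s
G: 22/20 = 1.1 kJ/s
H: 21/23 = 0.913 kJ/s
B: 12/34 = 0.353 kJ/s
D: 2.4/29 = 0.0828 kJ/s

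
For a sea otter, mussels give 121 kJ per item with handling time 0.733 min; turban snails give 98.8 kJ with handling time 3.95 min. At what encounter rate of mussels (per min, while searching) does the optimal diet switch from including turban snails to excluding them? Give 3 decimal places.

0.244 per min

At the threshold, the rate on mussels alone equals the profitability of turban snails: λ·121/(1 + λ·0.733) = 98.8/3.95 = 25.01.
Rearranging, λ(121 − 25.01×0.733) = 25.01, so λ = 25.01/102.7 = 0.2436 per min.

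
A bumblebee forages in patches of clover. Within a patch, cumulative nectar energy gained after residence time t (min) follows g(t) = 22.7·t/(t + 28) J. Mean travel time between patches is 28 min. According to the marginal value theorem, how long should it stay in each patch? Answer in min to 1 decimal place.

28.0 min

Optimal t* satisfies g'(t*) = g(t*)/(T + t*).
g'(t) = 22.7·28/(t + 28)². Setting 22.7·28/(t+28)² = 22.7t/[(t+28)(28+t)] gives 28(28+t) = t(t+28), so t² = 28×28 = 784.
t* = √784 = 28 min.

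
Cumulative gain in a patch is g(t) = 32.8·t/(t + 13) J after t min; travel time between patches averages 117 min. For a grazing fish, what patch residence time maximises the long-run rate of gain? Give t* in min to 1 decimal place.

Maximise g(t)/(T+t): set derivative to zero → g'(t)(T+t) = g(t).
g'(t) = 32.8·13/(t + 13)². Setting 32.8·13/(t+13)² = 32.8t/[(t+13)(117+t)] gives 13(117+t) = t(t+13), so t² = 13×117 = 1521.
t* = √1521 = 39 min.

39.0 min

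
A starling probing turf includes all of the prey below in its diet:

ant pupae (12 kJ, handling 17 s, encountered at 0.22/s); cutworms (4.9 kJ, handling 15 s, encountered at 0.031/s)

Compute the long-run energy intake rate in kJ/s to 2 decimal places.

0.54 kJ/s

Energy encountered per unit search time: 0.22×12 + 0.031×4.9 = 2.792 kJ/s.
Handling time per unit search time: 0.22×17 + 0.031×15 = 4.205.
Rate = 2.792/(1 + 4.205) = 0.5364 kJ/s.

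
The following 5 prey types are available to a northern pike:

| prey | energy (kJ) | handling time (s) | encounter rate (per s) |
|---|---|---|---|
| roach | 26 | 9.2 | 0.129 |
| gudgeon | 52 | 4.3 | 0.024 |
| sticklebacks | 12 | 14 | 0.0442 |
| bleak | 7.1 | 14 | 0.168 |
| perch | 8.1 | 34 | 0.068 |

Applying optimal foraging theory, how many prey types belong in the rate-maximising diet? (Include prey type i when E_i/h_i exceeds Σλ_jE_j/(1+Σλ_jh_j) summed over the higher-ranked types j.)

2

Profitabilities (E/h, kJ/s): gudgeon 12.1, roach 2.83, sticklebacks 0.857, bleak 0.507, perch 0.238. Add prey in this order while the next type's profitability exceeds the intake rate on those already taken.
Rate on top 1: 1.131. roach: 2.83 > 1.131 → include.
Rate on top 2: 2.01. sticklebacks: 0.857 < 2.01 → exclude; stop.
Optimal diet: gudgeon, roach — 2 of 5 types.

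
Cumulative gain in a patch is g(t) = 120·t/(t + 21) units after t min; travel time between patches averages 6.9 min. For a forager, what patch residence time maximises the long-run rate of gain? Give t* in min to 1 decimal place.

Maximise g(t)/(T+t): set derivative to zero → g'(t)(T+t) = g(t).
g'(t) = 120·21/(t + 21)². Setting 120·21/(t+21)² = 120t/[(t+21)(6.9+t)] gives 21(6.9+t) = t(t+21), so t² = 21×6.9 = 144.9.
t* = √144.9 = 12.04 min.

12.0 min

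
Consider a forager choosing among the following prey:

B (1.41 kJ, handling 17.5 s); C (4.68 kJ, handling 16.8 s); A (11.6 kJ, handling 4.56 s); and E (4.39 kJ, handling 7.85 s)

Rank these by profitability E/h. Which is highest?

Profitability E/h (kJ/s): B = 1.41/17.5 = 0.0806, C = 4.68/16.8 = 0.279, A = 11.6/4.56 = 2.54, E = 4.39/7.85 = 0.559.
Ranked: A > E > C > B.

A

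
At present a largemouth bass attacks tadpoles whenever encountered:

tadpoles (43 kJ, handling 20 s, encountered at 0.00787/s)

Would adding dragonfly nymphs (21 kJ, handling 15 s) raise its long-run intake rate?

Yes

Intake rate on the current diet: R = (0.00787×43) / (1 + 0.00787×20) = 0.3384/1.157 = 0.2924 kJ/s.
dragonfly nymphs: E/h = 21/15 = 1.4 kJ/s.
1.4 > 0.2924, so adding dragonfly nymphs raises the average — include it.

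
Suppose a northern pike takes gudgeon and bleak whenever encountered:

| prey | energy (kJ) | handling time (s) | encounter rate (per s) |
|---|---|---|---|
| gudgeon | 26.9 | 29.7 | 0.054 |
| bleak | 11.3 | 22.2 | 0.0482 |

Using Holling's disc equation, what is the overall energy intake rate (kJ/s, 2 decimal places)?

Energy encountered per unit search time: 0.054×26.9 + 0.0482×11.3 = 1.997 kJ/s.
Handling time per unit search time: 0.054×29.7 + 0.0482×22.2 = 2.674.
Rate = 1.997/(1 + 2.674) = 0.5436 kJ/s.

0.54 kJ/s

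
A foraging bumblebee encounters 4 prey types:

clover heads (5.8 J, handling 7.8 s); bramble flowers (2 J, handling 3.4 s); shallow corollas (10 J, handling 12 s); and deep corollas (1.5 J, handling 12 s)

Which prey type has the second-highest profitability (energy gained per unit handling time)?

clover heads

In descending order of E/h:
shallow corollas: 10/12 = 0.833 J/s
clover heads: 5.8/7.8 = 0.744 J/s
bramble flowers: 2/3.4 = 0.588 J/s
deep corollas: 1.5/12 = 0.125 J/s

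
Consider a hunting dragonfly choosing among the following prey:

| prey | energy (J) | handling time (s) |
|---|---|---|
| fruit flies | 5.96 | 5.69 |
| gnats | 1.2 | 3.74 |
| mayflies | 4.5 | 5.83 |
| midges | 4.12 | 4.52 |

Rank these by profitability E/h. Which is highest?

fruit flies

Profitability E/h (J/s): fruit flies = 5.96/5.69 = 1.05, gnats = 1.2/3.74 = 0.321, mayflies = 4.5/5.83 = 0.772, midges = 4.12/4.52 = 0.912.
Ranked: fruit flies > midges > mayflies > gnats.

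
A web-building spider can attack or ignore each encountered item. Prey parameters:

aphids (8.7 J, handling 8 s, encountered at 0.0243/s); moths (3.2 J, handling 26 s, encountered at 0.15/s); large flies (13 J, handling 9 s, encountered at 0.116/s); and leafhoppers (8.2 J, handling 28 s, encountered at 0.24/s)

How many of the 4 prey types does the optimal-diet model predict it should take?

Profitabilities (E/h, J/s): large flies 1.44, aphids 1.09, leafhoppers 0.293, moths 0.123. Add prey in this order while the next type's profitability exceeds the intake rate on those already taken.
Rate on top 1: 0.7378. aphids: 1.09 > 0.7378 → include.
Rate on top 2: 0.7681. leafhoppers: 0.293 < 0.7681 → exclude; stop.
Optimal diet: large flies, aphids — 2 of 4 types.

2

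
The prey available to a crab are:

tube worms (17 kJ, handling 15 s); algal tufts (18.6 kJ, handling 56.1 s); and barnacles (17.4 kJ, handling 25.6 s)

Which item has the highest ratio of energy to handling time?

tube worms

In descending order of E/h:
tube worms: 17/15 = 1.13 kJ/s
barnacles: 17.4/25.6 = 0.68 kJ/s
algal tufts: 18.6/56.1 = 0.332 kJ/s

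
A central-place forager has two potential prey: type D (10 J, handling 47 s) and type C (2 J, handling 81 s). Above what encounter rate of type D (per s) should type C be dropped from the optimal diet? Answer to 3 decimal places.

The zero-one rule: include type C iff E₂/h₂ > λE₁/(1+λh₁). Equality gives the switch point.
λE₁h₂ = E₂ + λE₂h₁ ⇒ λ = E₂/(E₁h₂ − E₂h₁) = 2/(810 − 94) = 0.002793 per s.

0.003 per s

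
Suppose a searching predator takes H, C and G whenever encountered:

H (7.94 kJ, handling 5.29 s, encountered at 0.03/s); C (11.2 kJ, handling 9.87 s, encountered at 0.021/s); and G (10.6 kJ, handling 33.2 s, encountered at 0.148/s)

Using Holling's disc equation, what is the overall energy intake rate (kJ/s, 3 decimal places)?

0.325 kJ/s

R = Σλ_iE_i / (1 + Σλ_ih_i)
Numerator: 0.03×7.94 + 0.021×11.2 + 0.148×10.6 = 2.042
Denominator: 1 + 0.03×5.29 + 0.021×9.87 + 0.148×33.2 = 6.28
R = 2.042/6.28 = 0.3252 kJ/s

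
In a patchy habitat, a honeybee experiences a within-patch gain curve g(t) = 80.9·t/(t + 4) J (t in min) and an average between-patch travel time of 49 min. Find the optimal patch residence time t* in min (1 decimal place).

Maximise g(t)/(T+t): set derivative to zero → g'(t)(T+t) = g(t).
g'(t) = 80.9·4/(t + 4)². Setting 80.9·4/(t+4)² = 80.9t/[(t+4)(49+t)] gives 4(49+t) = t(t+4), so t² = 4×49 = 196.
t* = √196 = 14 min.

14.0 min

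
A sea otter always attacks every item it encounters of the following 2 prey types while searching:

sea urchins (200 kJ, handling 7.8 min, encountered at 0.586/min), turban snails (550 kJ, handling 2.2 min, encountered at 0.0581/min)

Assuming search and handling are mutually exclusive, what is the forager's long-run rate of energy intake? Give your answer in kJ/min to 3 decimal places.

R = Σλ_iE_i / (1 + Σλ_ih_i)
Numerator: 0.586×200 + 0.0581×550 = 149.2
Denominator: 1 + 0.586×7.8 + 0.0581×2.2 = 5.699
R = 149.2/5.699 = 26.17 kJ/min

26.174 kJ/min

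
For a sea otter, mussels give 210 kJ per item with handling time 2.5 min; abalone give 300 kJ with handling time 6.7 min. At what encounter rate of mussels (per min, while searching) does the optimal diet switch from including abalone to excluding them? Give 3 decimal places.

0.457 per min

The zero-one rule: include abalone iff E₂/h₂ > λE₁/(1+λh₁). Equality gives the switch point.
λE₁h₂ = E₂ + λE₂h₁ ⇒ λ = E₂/(E₁h₂ − E₂h₁) = 300/(1407 − 750) = 0.4566 per min.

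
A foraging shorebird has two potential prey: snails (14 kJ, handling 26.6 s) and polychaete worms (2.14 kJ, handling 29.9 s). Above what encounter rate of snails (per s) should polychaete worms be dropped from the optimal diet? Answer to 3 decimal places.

0.006 per s

The zero-one rule: include polychaete worms iff E₂/h₂ > λE₁/(1+λh₁). Equality gives the switch point.
λE₁h₂ = E₂ + λE₂h₁ ⇒ λ = E₂/(E₁h₂ − E₂h₁) = 2.14/(418.6 − 56.92) = 0.005917 per s.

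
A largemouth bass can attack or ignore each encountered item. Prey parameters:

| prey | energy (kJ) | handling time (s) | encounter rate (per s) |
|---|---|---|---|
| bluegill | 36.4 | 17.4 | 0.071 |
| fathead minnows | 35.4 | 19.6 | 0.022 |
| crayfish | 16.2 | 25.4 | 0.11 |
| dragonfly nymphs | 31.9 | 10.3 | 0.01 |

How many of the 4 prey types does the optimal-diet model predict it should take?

E/h in descending order: dragonfly nymphs 3.1, bluegill 2.09, fathead minnows 1.81, crayfish 0.638 kJ/s. The optimal diet is the largest prefix of this list for which every included type satisfies E_i/h_i > R on the types above it.
Rate on top 1: 0.2892. bluegill: 2.09 > 0.2892 → include.
Rate on top 2: 1.242. fathead minnows: 1.81 > 1.242 → include.
Rate on top 3: 1.33. crayfish: 0.638 < 1.33 → exclude; stop.
Optimal diet: dragonfly nymphs, bluegill, fathead minnows — 3 of 4 types.

3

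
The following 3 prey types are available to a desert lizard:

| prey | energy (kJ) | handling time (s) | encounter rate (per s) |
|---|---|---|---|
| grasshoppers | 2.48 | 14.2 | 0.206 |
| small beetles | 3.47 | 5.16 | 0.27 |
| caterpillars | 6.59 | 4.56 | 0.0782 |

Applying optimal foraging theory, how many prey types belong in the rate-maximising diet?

Rank by E/h (kJ/s): caterpillars 1.45, small beetles 0.672, grasshoppers 0.175. Include each in turn until the next type's E/h falls below the running intake rate.
Rate on top 1: 0.3799. small beetles: 0.672 > 0.3799 → include.
Rate on top 2: 0.5281. grasshoppers: 0.175 < 0.5281 → exclude; stop.
Optimal diet: caterpillars, small beetles — 2 of 3 types.

2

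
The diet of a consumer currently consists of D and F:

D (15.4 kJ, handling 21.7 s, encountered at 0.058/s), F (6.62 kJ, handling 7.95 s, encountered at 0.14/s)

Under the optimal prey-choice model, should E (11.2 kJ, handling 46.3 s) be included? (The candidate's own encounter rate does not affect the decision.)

Intake rate on the current diet: R = (0.058×15.4 + 0.14×6.62) / (1 + 0.058×21.7 + 0.14×7.95) = 1.82/3.372 = 0.5398 kJ/s.
E: E/h = 11.2/46.3 = 0.2419 kJ/s.
0.2419 < 0.5398, so adding E would lower the average — exclude it.

No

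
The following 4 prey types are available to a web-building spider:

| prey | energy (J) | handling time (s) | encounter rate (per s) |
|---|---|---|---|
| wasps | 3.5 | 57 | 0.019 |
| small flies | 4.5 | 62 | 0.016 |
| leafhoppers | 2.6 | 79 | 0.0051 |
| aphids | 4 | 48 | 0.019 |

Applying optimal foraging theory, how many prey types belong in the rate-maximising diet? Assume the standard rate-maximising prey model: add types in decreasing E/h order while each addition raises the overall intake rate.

E/h in descending order: aphids 0.0833, small flies 0.0726, wasps 0.0614, leafhoppers 0.0329 J/s. The optimal diet is the largest prefix of this list for which every included type satisfies E_i/h_i > R on the types above it.
Rate on top 1: 0.03975. small flies: 0.0726 > 0.03975 → include.
Rate on top 2: 0.05096. wasps: 0.0614 > 0.05096 → include.
Rate on top 3: 0.0538. leafhoppers: 0.0329 < 0.0538 → exclude; stop.
Optimal diet: aphids, small flies, wasps — 3 of 4 types.

3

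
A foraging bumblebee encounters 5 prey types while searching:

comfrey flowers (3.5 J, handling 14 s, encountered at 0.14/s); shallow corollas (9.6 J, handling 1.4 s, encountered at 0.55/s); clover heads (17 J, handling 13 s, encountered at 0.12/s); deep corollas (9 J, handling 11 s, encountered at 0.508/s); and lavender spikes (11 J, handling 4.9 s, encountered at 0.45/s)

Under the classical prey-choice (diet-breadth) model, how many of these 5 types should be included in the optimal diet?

Profitabilities (E/h, J/s): shallow corollas 6.86, lavender spikes 2.24, clover heads 1.31, deep corollas 0.818, comfrey flowers 0.25. Add prey in this order while the next type's profitability exceeds the intake rate on those already taken.
Rate on top 1: 2.983. lavender spikes: 2.24 < 2.983 → exclude; stop.
Optimal diet: shallow corollas — 1 of 5 types.

1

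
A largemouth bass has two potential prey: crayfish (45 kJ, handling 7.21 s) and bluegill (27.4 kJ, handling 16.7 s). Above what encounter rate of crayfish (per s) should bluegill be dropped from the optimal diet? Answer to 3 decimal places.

0.049 per s

Drop bluegill once their profitability E₂/h₂ falls below the rate achievable on crayfish alone: E₂/h₂ = λE₁/(1 + λh₁).
Solve for λ: λE₁h₂ = E₂(1 + λh₁) → λ(E₁h₂ − E₂h₁) = E₂ → λ = E₂/(E₁h₂ − E₂h₁).
λ = 27.4/(45×16.7 − 27.4×7.21) = 27.4/553.9 = 0.04946 per s.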